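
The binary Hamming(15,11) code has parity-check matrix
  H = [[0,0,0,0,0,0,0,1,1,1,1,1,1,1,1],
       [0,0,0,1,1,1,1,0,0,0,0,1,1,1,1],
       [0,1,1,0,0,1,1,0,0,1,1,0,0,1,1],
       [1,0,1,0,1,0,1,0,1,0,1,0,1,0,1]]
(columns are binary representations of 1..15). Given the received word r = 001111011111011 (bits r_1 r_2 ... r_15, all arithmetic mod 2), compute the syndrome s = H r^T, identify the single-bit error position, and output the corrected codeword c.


s = (1, 0, 0, 1)^T, error position = 9, corrected codeword c = 001111010111011

Compute s = H r^T mod 2 one row at a time:
  s_1 = 1 + 1 + 1 + 1 + 1 + 0 + 1 + 1 = 7 ≡ 1 (mod 2).
  s_2 = 1 + 1 + 1 + 0 + 1 + 0 + 1 + 1 = 6 ≡ 0 (mod 2).
  s_3 = 0 + 1 + 1 + 0 + 1 + 1 + 1 + 1 = 6 ≡ 0 (mod 2).
  s_4 = 0 + 1 + 1 + 0 + 1 + 1 + 0 + 1 = 5 ≡ 1 (mod 2).
s = (1, 0, 0, 1)^T — this equals column 9 of H (binary 1001), so error is at position 9.
Correct: flip bit 9 of r = 001111011111011 to get c = 001111010111011.


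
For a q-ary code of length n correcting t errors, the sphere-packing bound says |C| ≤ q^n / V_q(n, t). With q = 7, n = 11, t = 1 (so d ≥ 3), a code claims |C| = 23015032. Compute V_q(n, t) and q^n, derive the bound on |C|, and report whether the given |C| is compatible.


V_q(n, t) = 67, q^n = 1977326743, Hamming bound = 29512339, |C| = 23015032 ≤ bound (satisfied).

Step 1: Compute V_q(n, t) = Σ_{j=0}^1 C(n, j) (q−1)^j.
  j = 0: C(11,0)·(6)^0 = 1·1 = 1.
  j = 1: C(11,1)·(6)^1 = 11·6 = 66.
  V_q(n, t) = 1 + 66 = 67.
Step 2: q^n = 7^11 = 1977326743.
Step 3: Hamming bound ⌊q^n / V_q(n,t)⌋ = ⌊1977326743/67⌋ = 29512339.
Step 4: Compare |C| = 23015032 to 29512339: satisfied.
The claimed |C| lies below the Hamming bound.


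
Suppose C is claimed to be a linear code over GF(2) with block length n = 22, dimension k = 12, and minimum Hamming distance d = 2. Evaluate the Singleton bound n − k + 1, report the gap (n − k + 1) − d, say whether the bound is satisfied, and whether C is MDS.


Singleton RHS = n − k + 1 = 11, slack = 9, bound satisfied, not MDS.

Singleton bound: d ≤ n − k + 1.
Here n = 22, k = 12, so n − k + 1 = 11.
Given d = 2, check d ≤ 11: YES.
Slack = (n − k + 1) − d = 9.
The code is NOT MDS (slack = 9 > 0).
Description: the claimed parameters are [22, 12, 2]_2; such a code would be non-MDS.


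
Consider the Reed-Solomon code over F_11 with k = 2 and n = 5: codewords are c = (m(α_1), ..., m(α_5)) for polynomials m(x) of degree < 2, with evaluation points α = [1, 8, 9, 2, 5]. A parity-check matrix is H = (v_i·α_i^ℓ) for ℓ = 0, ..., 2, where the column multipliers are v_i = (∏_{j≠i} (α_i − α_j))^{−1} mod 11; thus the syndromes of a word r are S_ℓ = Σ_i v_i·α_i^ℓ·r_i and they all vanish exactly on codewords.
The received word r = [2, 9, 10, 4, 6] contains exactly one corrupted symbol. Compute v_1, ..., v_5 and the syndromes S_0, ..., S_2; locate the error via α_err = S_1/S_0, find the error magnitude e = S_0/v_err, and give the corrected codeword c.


S = (2, 4, 8), error at position 4, error magnitude e = 1, c = [2, 9, 10, 3, 6].

Step 1: column multipliers v_i = (∏_{j≠i}(α_i − α_j))^{−1} mod 11.
  i = 1 (α = 1): (1−8)(1−9)(1−2)(1−5) = (−7)·(−8)·(−1)·(−4) = 224 ≡ 4, so v_1 = 4^{−1} = 3 (mod 11).
  i = 2 (α = 8): (8−1)(8−9)(8−2)(8−5) = 7·(−1)·6·3 = −126 ≡ 6, so v_2 = 6^{−1} = 2 (mod 11).
  i = 3 (α = 9): (9−1)(9−8)(9−2)(9−5) = 8·1·7·4 = 224 ≡ 4, so v_3 = 4^{−1} = 3 (mod 11).
  i = 4 (α = 2): (2−1)(2−8)(2−9)(2−5) = 1·(−6)·(−7)·(−3) = −126 ≡ 6, so v_4 = 6^{−1} = 2 (mod 11).
  i = 5 (α = 5): (5−1)(5−8)(5−9)(5−2) = 4·(−3)·(−4)·3 = 144 ≡ 1, so v_5 = 1^{−1} = 1 (mod 11).
  v = [3, 2, 3, 2, 1].
Step 2: syndromes of r = [2, 9, 10, 4, 6] (all sums mod 11).
  S_0 = Σ v_i r_i = 3·2 + 2·9 + 3·10 + 2·4 + 1·6 = 68 ≡ 2.
  S_1 = Σ v_i α_i r_i = 3·1·2 + 2·8·9 + 3·9·10 + 2·2·4 + 1·5·6 = 466 ≡ 4.
  α_i^2 mod 11 = [1, 9, 4, 4, 3].
  S_2 = Σ v_i α_i^2 r_i = 3·1·2 + 2·9·9 + 3·4·10 + 2·4·4 + 1·3·6 = 338 ≡ 8.
  S = (2, 4, 8) ≠ 0, so r is not a codeword (an error is present).
Step 3: locate the error. For a single error e at position i, S_ℓ = v_i·e·α_i^ℓ, so α_err = S_1/S_0.
  S_0^{−1} = 2^{−1} = 6 (mod 11), so α_err = 4·6 = 24 ≡ 2 = α_4. Error position i = 4.
  Consistency check: S_2/S_1 = 8·3 = 24 ≡ 2 = α_err ✓ (single-error assumption holds).
Step 4: error magnitude e = S_0/v_4 = S_0·∏_{j≠4}(α_4 − α_j) = 2·6 = 12 ≡ 1 (mod 11).
Step 5: correct position 4: c_4 = r_4 − e = 4 − 1 ≡ 3 (mod 11). Hence c = [2, 9, 10, 3, 6].
  Check: interpolating c through the α_i gives m(x) = 1 + 1·x (degree < 2) with m(α_i) = c_i for every i, so c is indeed a codeword.


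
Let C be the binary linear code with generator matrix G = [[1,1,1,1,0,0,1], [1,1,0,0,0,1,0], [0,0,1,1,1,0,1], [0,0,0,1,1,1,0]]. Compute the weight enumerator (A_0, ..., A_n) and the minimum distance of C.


Weight distribution: A_0 = 1, A_1 = 1, A_2 = 1, A_3 = 5, A_4 = 5, A_5 = 1, A_6 = 1, A_7 = 1. Minimum distance d = 1.

Enumerate all 2^4 = 16 messages m ∈ F_2^4.
For each, compute codeword c = mG in F_2^7, then tally its weight.
  m = 0000 → c = 0000000, weight = 0.
  m = 1000 → c = 1111001, weight = 5.
  m = 0100 → c = 1100010, weight = 3.
  m = 1100 → c = 0011011, weight = 4.
  m = 0010 → c = 0011101, weight = 4.
  m = 1010 → c = 1100100, weight = 3.
  m = 0110 → c = 1111111, weight = 7.
  m = 1110 → c = 0000110, weight = 2.
  m = 0001 → c = 0001110, weight = 3.
  m = 1001 → c = 1110111, weight = 6.
  m = 0101 → c = 1101100, weight = 4.
  m = 1101 → c = 0010101, weight = 3.
  m = 0011 → c = 0010011, weight = 3.
  m = 1011 → c = 1101010, weight = 4.
  m = 0111 → c = 1110001, weight = 4.
  m = 1111 → c = 0001000, weight = 1.
Tally weights:
  weight 0: 1 codewords.
  weight 1: 1 codewords.
  weight 2: 1 codewords.
  weight 3: 5 codewords.
  weight 4: 5 codewords.
  weight 5: 1 codewords.
  weight 6: 1 codewords.
  weight 7: 1 codewords.
Minimum distance d = smallest w > 0 with A_w > 0 = 1.
Sanity: Σ A_w = 16 = 2^4 = 16 ✓.


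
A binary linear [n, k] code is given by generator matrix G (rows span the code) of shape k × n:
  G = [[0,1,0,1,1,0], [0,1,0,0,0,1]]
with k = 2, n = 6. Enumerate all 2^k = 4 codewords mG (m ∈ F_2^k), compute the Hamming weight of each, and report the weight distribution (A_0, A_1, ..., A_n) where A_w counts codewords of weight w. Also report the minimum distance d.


Weight distribution: A_0 = 1, A_2 = 1, A_3 = 2. Minimum distance d = 2.

Enumerate all 2^2 = 4 messages m ∈ F_2^2.
For each, compute codeword c = mG in F_2^6, then tally its weight.
  m = 00 → c = 000000, weight = 0.
  m = 10 → c = 010110, weight = 3.
  m = 01 → c = 010001, weight = 2.
  m = 11 → c = 000111, weight = 3.
Tally weights:
  weight 0: 1 codewords.
  weight 2: 1 codewords.
  weight 3: 2 codewords.
Minimum distance d = smallest w > 0 with A_w > 0 = 2.
Sanity: Σ A_w = 4 = 2^2 = 4 ✓.


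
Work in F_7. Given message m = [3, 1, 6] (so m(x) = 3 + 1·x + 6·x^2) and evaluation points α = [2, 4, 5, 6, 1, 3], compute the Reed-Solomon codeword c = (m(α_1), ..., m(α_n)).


c = [1, 5, 4, 1, 3, 4]

Message polynomial: m(x) = 3 + 1·x + 6·x^2 (mod 7).
For each evaluation point α_i, compute m(α_i) mod 7:
  α_1 = 2: Horner steps 6 → 6 → 1, so m(2) = 1.
  α_2 = 4: Horner steps 6 → 4 → 5, so m(4) = 5.
  α_3 = 5: Horner steps 6 → 3 → 4, so m(5) = 4.
  α_4 = 6: Horner steps 6 → 2 → 1, so m(6) = 1.
  α_5 = 1: Horner steps 6 → 0 → 3, so m(1) = 3.
  α_6 = 3: Horner steps 6 → 5 → 4, so m(3) = 4.
Codeword c = [1, 5, 4, 1, 3, 4] ∈ F_7^6.


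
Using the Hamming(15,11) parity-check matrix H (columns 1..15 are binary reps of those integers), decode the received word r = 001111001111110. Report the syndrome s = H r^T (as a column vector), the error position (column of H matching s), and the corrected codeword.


s = (0, 0, 1, 1)^T, error position = 3, corrected codeword c = 000111001111110

Compute s = H r^T mod 2 one row at a time:
  s_1 = 0 + 1 + 1 + 1 + 1 + 1 + 1 + 0 = 6 ≡ 0 (mod 2).
  s_2 = 1 + 1 + 1 + 0 + 1 + 1 + 1 + 0 = 6 ≡ 0 (mod 2).
  s_3 = 0 + 1 + 1 + 0 + 1 + 1 + 1 + 0 = 5 ≡ 1 (mod 2).
  s_4 = 0 + 1 + 1 + 0 + 1 + 1 + 1 + 0 = 5 ≡ 1 (mod 2).
s = (0, 0, 1, 1)^T — this equals column 3 of H (binary 0011), so error is at position 3.
Correct: flip bit 3 of r = 001111001111110 to get c = 000111001111110.


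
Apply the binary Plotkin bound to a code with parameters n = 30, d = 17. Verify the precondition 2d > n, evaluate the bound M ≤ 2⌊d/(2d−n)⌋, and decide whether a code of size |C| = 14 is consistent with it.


Plotkin bound M ≤ 8; given |C| = 14 > bound (violated).

Check applicability: 2d = 34, n = 30.
2d − n = 4 > 0, so Plotkin applies.
Compute d/(2d−n) = 17/4 ≈ 4.2500.
⌊d/(2d−n)⌋ = 4.
Plotkin bound: M ≤ 2·4 = 8.
Given |C| = 14, check: VIOLATED.
This |C| is above the Plotkin bound, so no binary code with n = 30, d = 17 and 14 codewords exists.


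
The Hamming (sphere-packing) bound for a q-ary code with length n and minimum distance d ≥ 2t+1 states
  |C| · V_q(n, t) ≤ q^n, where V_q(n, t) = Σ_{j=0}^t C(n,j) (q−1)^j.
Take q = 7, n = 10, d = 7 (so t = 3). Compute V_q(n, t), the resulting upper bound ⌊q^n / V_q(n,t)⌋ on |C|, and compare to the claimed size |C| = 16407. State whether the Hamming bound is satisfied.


V_q(n, t) = 27601, q^n = 282475249, Hamming bound = 10234, |C| = 16407 > bound (violated).

Step 1: Compute V_q(n, t) = Σ_{j=0}^3 C(n, j) (q−1)^j.
  j = 0: C(10,0)·(6)^0 = 1·1 = 1.
  j = 1: C(10,1)·(6)^1 = 10·6 = 60.
  j = 2: C(10,2)·(6)^2 = 45·36 = 1620.
  j = 3: C(10,3)·(6)^3 = 120·216 = 25920.
  V_q(n, t) = 1 + 60 + 1620 + 25920 = 27601.
Step 2: q^n = 7^10 = 282475249.
Step 3: Hamming bound ⌊q^n / V_q(n,t)⌋ = ⌊282475249/27601⌋ = 10234.
Step 4: Compare |C| = 16407 to 10234: violated.
The claimed |C| lies above the Hamming bound, so no 7-ary code of length 10 with d ≥ 7 can have 16407 codewords.


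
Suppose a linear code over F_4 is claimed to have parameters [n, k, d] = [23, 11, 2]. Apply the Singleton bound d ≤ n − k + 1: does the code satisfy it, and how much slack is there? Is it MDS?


Singleton RHS = n − k + 1 = 13, slack = 11, bound satisfied, not MDS.

Singleton bound: d ≤ n − k + 1.
Here n = 23, k = 11, so n − k + 1 = 13.
Given d = 2, check d ≤ 13: YES.
Slack = (n − k + 1) − d = 11.
The code is NOT MDS (slack = 11 > 0).
Description: the claimed parameters are [23, 11, 2]_4; such a code would be non-MDS.


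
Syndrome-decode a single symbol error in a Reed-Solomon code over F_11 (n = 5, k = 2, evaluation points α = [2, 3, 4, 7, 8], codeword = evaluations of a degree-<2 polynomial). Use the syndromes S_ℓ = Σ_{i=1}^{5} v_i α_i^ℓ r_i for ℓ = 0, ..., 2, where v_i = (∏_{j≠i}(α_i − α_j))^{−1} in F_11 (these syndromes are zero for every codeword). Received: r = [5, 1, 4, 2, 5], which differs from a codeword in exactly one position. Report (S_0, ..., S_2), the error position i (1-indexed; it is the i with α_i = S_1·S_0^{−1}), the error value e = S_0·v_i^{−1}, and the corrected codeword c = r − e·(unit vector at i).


S = (8, 5, 10), error at position 1, error magnitude e = 7, c = [9, 1, 4, 2, 5].

Step 1: column multipliers v_i = (∏_{j≠i}(α_i − α_j))^{−1} mod 11.
  i = 1 (α = 2): (2−3)(2−4)(2−7)(2−8) = (−1)·(−2)·(−5)·(−6) = 60 ≡ 5, so v_1 = 5^{−1} = 9 (mod 11).
  i = 2 (α = 3): (3−2)(3−4)(3−7)(3−8) = 1·(−1)·(−4)·(−5) = −20 ≡ 2, so v_2 = 2^{−1} = 6 (mod 11).
  i = 3 (α = 4): (4−2)(4−3)(4−7)(4−8) = 2·1·(−3)·(−4) = 24 ≡ 2, so v_3 = 2^{−1} = 6 (mod 11).
  i = 4 (α = 7): (7−2)(7−3)(7−4)(7−8) = 5·4·3·(−1) = −60 ≡ 6, so v_4 = 6^{−1} = 2 (mod 11).
  i = 5 (α = 8): (8−2)(8−3)(8−4)(8−7) = 6·5·4·1 = 120 ≡ 10, so v_5 = 10^{−1} = 10 (mod 11).
  v = [9, 6, 6, 2, 10].
Step 2: syndromes of r = [5, 1, 4, 2, 5] (all sums mod 11).
  S_0 = Σ v_i r_i = 9·5 + 6·1 + 6·4 + 2·2 + 10·5 = 129 ≡ 8.
  S_1 = Σ v_i α_i r_i = 9·2·5 + 6·3·1 + 6·4·4 + 2·7·2 + 10·8·5 = 632 ≡ 5.
  α_i^2 mod 11 = [4, 9, 5, 5, 9].
  S_2 = Σ v_i α_i^2 r_i = 9·4·5 + 6·9·1 + 6·5·4 + 2·5·2 + 10·9·5 = 824 ≡ 10.
  S = (8, 5, 10) ≠ 0, so r is not a codeword (an error is present).
Step 3: locate the error. For a single error e at position i, S_ℓ = v_i·e·α_i^ℓ, so α_err = S_1/S_0.
  S_0^{−1} = 8^{−1} = 7 (mod 11), so α_err = 5·7 = 35 ≡ 2 = α_1. Error position i = 1.
  Consistency check: S_2/S_1 = 10·9 = 90 ≡ 2 = α_err ✓ (single-error assumption holds).
Step 4: error magnitude e = S_0/v_1 = S_0·∏_{j≠1}(α_1 − α_j) = 8·5 = 40 ≡ 7 (mod 11).
Step 5: correct position 1: c_1 = r_1 − e = 5 − 7 ≡ 9 (mod 11). Hence c = [9, 1, 4, 2, 5].
  Check: interpolating c through the α_i gives m(x) = 3 + 3·x (degree < 2) with m(α_i) = c_i for every i, so c is indeed a codeword.


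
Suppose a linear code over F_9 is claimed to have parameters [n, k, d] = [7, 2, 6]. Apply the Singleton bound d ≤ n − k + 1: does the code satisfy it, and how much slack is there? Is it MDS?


Singleton RHS = n − k + 1 = 6, slack = 0, bound satisfied, MDS.

Singleton bound: d ≤ n − k + 1.
Here n = 7, k = 2, so n − k + 1 = 6.
Given d = 6, check d ≤ 6: YES.
Slack = (n − k + 1) − d = 0.
The code is MDS (slack = 0).
Description: the claimed parameters are [7, 2, 6]_9; such a code would be MDS (meets Singleton bound).


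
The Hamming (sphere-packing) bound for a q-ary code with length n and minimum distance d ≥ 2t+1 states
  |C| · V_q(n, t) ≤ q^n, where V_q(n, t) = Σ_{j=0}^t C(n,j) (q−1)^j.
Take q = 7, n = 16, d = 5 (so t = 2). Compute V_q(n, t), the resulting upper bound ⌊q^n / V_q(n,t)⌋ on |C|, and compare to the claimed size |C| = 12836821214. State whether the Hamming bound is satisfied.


V_q(n, t) = 4417, q^n = 33232930569601, Hamming bound = 7523869270, |C| = 12836821214 > bound (violated).

Step 1: Compute V_q(n, t) = Σ_{j=0}^2 C(n, j) (q−1)^j.
  j = 0: C(16,0)·(6)^0 = 1·1 = 1.
  j = 1: C(16,1)·(6)^1 = 16·6 = 96.
  j = 2: C(16,2)·(6)^2 = 120·36 = 4320.
  V_q(n, t) = 1 + 96 + 4320 = 4417.
Step 2: q^n = 7^16 = 33232930569601.
Step 3: Hamming bound ⌊q^n / V_q(n,t)⌋ = ⌊33232930569601/4417⌋ = 7523869270.
Step 4: Compare |C| = 12836821214 to 7523869270: violated.
The claimed |C| lies above the Hamming bound, so no 7-ary code of length 16 with d ≥ 5 can have 12836821214 codewords.


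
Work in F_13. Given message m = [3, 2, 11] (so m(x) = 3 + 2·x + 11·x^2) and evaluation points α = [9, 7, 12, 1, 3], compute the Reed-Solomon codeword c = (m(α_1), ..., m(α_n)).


c = [2, 10, 12, 3, 4]

Message polynomial: m(x) = 3 + 2·x + 11·x^2 (mod 13).
For each evaluation point α_i, compute m(α_i) mod 13:
  α_1 = 9: Horner steps 11 → 10 → 2, so m(9) = 2.
  α_2 = 7: Horner steps 11 → 1 → 10, so m(7) = 10.
  α_3 = 12: Horner steps 11 → 4 → 12, so m(12) = 12.
  α_4 = 1: Horner steps 11 → 0 → 3, so m(1) = 3.
  α_5 = 3: Horner steps 11 → 9 → 4, so m(3) = 4.
Codeword c = [2, 10, 12, 3, 4] ∈ F_13^5.


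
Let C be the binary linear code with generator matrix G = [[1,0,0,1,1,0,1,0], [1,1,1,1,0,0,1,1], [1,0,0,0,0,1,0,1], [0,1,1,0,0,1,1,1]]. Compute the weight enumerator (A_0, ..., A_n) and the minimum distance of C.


Weight distribution: A_0 = 1, A_2 = 1, A_3 = 3, A_4 = 5, A_5 = 4, A_6 = 1, A_7 = 1. Minimum distance d = 2.

Enumerate all 2^4 = 16 messages m ∈ F_2^4.
For each, compute codeword c = mG in F_2^8, then tally its weight.
  m = 0000 → c = 00000000, weight = 0.
  m = 1000 → c = 10011010, weight = 4.
  m = 0100 → c = 11110011, weight = 6.
  m = 1100 → c = 01101001, weight = 4.
  m = 0010 → c = 10000101, weight = 3.
  m = 1010 → c = 00011111, weight = 5.
  m = 0110 → c = 01110110, weight = 5.
  m = 1110 → c = 11101100, weight = 5.
  m = 0001 → c = 01100111, weight = 5.
  m = 1001 → c = 11111101, weight = 7.
  m = 0101 → c = 10010100, weight = 3.
  m = 1101 → c = 00001110, weight = 3.
  m = 0011 → c = 11100010, weight = 4.
  m = 1011 → c = 01111000, weight = 4.
  m = 0111 → c = 00010001, weight = 2.
  m = 1111 → c = 10001011, weight = 4.
Tally weights:
  weight 0: 1 codewords.
  weight 2: 1 codewords.
  weight 3: 3 codewords.
  weight 4: 5 codewords.
  weight 5: 4 codewords.
  weight 6: 1 codewords.
  weight 7: 1 codewords.
Minimum distance d = smallest w > 0 with A_w > 0 = 2.
Sanity: Σ A_w = 16 = 2^4 = 16 ✓.


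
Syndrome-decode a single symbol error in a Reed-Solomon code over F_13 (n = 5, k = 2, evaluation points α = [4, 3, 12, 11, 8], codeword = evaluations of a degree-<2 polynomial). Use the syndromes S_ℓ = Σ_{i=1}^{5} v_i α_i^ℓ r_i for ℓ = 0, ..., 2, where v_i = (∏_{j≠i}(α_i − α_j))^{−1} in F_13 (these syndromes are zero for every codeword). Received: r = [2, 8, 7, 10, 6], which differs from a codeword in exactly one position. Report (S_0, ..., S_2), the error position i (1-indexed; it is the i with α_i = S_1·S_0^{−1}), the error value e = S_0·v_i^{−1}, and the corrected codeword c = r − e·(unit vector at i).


S = (1, 4, 3), error at position 1, error magnitude e = 10, c = [5, 8, 7, 10, 6].

Step 1: column multipliers v_i = (∏_{j≠i}(α_i − α_j))^{−1} mod 13.
  i = 1 (α = 4): (4−3)(4−12)(4−11)(4−8) = 1·(−8)·(−7)·(−4) = −224 ≡ 10, so v_1 = 10^{−1} = 4 (mod 13).
  i = 2 (α = 3): (3−4)(3−12)(3−11)(3−8) = (−1)·(−9)·(−8)·(−5) = 360 ≡ 9, so v_2 = 9^{−1} = 3 (mod 13).
  i = 3 (α = 12): (12−4)(12−3)(12−11)(12−8) = 8·9·1·4 = 288 ≡ 2, so v_3 = 2^{−1} = 7 (mod 13).
  i = 4 (α = 11): (11−4)(11−3)(11−12)(11−8) = 7·8·(−1)·3 = −168 ≡ 1, so v_4 = 1^{−1} = 1 (mod 13).
  i = 5 (α = 8): (8−4)(8−3)(8−12)(8−11) = 4·5·(−4)·(−3) = 240 ≡ 6, so v_5 = 6^{−1} = 11 (mod 13).
  v = [4, 3, 7, 1, 11].
Step 2: syndromes of r = [2, 8, 7, 10, 6] (all sums mod 13).
  S_0 = Σ v_i r_i = 4·2 + 3·8 + 7·7 + 1·10 + 11·6 = 157 ≡ 1.
  S_1 = Σ v_i α_i r_i = 4·4·2 + 3·3·8 + 7·12·7 + 1·11·10 + 11·8·6 = 1330 ≡ 4.
  α_i^2 mod 13 = [3, 9, 1, 4, 12].
  S_2 = Σ v_i α_i^2 r_i = 4·3·2 + 3·9·8 + 7·1·7 + 1·4·10 + 11·12·6 = 1121 ≡ 3.
  S = (1, 4, 3) ≠ 0, so r is not a codeword (an error is present).
Step 3: locate the error. For a single error e at position i, S_ℓ = v_i·e·α_i^ℓ, so α_err = S_1/S_0.
  S_0^{−1} = 1^{−1} = 1 (mod 13), so α_err = 4·1 = 4 ≡ 4 = α_1. Error position i = 1.
  Consistency check: S_2/S_1 = 3·10 = 30 ≡ 4 = α_err ✓ (single-error assumption holds).
Step 4: error magnitude e = S_0/v_1 = S_0·∏_{j≠1}(α_1 − α_j) = 1·10 = 10 ≡ 10 (mod 13).
Step 5: correct position 1: c_1 = r_1 − e = 2 − 10 ≡ 5 (mod 13). Hence c = [5, 8, 7, 10, 6].
  Check: interpolating c through the α_i gives m(x) = 4 + 10·x (degree < 2) with m(α_i) = c_i for every i, so c is indeed a codeword.


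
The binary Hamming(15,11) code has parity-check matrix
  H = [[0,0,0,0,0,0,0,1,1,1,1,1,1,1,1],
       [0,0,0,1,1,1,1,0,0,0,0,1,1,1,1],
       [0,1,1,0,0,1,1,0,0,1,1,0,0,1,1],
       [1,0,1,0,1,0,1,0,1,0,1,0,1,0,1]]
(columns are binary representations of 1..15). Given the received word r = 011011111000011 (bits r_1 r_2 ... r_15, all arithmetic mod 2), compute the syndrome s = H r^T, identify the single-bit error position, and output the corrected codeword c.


s = (0, 1, 0, 1)^T, error position = 5, corrected codeword c = 011001111000011

Compute s = H r^T mod 2 one row at a time:
  s_1 = 1 + 1 + 0 + 0 + 0 + 0 + 1 + 1 = 4 ≡ 0 (mod 2).
  s_2 = 0 + 1 + 1 + 1 + 0 + 0 + 1 + 1 = 5 ≡ 1 (mod 2).
  s_3 = 1 + 1 + 1 + 1 + 0 + 0 + 1 + 1 = 6 ≡ 0 (mod 2).
  s_4 = 0 + 1 + 1 + 1 + 1 + 0 + 0 + 1 = 5 ≡ 1 (mod 2).
s = (0, 1, 0, 1)^T — this equals column 5 of H (binary 0101), so error is at position 5.
Correct: flip bit 5 of r = 011011111000011 to get c = 011001111000011.


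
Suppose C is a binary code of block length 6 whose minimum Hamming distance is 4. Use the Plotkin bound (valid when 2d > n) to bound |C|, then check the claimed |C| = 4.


Plotkin bound M ≤ 4; given |C| = 4 ≤ bound (satisfied).

Check applicability: 2d = 8, n = 6.
2d − n = 2 > 0, so Plotkin applies.
Compute d/(2d−n) = 4/2 ≈ 2.0000.
⌊d/(2d−n)⌋ = 2.
Plotkin bound: M ≤ 2·2 = 4.
Given |C| = 4, check: satisfied.
This |C| is at the Plotkin bound.


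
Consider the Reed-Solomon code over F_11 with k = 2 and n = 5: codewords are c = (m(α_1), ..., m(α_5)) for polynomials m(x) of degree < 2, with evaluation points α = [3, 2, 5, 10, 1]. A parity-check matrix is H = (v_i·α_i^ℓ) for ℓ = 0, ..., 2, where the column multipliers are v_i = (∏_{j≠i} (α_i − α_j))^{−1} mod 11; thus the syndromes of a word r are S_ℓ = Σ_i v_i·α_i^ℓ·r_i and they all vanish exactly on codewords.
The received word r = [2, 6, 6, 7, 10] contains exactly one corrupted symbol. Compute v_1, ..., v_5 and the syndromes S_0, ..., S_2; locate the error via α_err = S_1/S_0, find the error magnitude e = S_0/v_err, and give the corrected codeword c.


S = (1, 5, 3), error at position 3, error magnitude e = 1, c = [2, 6, 5, 7, 10].

Step 1: column multipliers v_i = (∏_{j≠i}(α_i − α_j))^{−1} mod 11.
  i = 1 (α = 3): (3−2)(3−5)(3−10)(3−1) = 1·(−2)·(−7)·2 = 28 ≡ 6, so v_1 = 6^{−1} = 2 (mod 11).
  i = 2 (α = 2): (2−3)(2−5)(2−10)(2−1) = (−1)·(−3)·(−8)·1 = −24 ≡ 9, so v_2 = 9^{−1} = 5 (mod 11).
  i = 3 (α = 5): (5−3)(5−2)(5−10)(5−1) = 2·3·(−5)·4 = −120 ≡ 1, so v_3 = 1^{−1} = 1 (mod 11).
  i = 4 (α = 10): (10−3)(10−2)(10−5)(10−1) = 7·8·5·9 = 2520 ≡ 1, so v_4 = 1^{−1} = 1 (mod 11).
  i = 5 (α = 1): (1−3)(1−2)(1−5)(1−10) = (−2)·(−1)·(−4)·(−9) = 72 ≡ 6, so v_5 = 6^{−1} = 2 (mod 11).
  v = [2, 5, 1, 1, 2].
Step 2: syndromes of r = [2, 6, 6, 7, 10] (all sums mod 11).
  S_0 = Σ v_i r_i = 2·2 + 5·6 + 1·6 + 1·7 + 2·10 = 67 ≡ 1.
  S_1 = Σ v_i α_i r_i = 2·3·2 + 5·2·6 + 1·5·6 + 1·10·7 + 2·1·10 = 192 ≡ 5.
  α_i^2 mod 11 = [9, 4, 3, 1, 1].
  S_2 = Σ v_i α_i^2 r_i = 2·9·2 + 5·4·6 + 1·3·6 + 1·1·7 + 2·1·10 = 201 ≡ 3.
  S = (1, 5, 3) ≠ 0, so r is not a codeword (an error is present).
Step 3: locate the error. For a single error e at position i, S_ℓ = v_i·e·α_i^ℓ, so α_err = S_1/S_0.
  S_0^{−1} = 1^{−1} = 1 (mod 11), so α_err = 5·1 = 5 ≡ 5 = α_3. Error position i = 3.
  Consistency check: S_2/S_1 = 3·9 = 27 ≡ 5 = α_err ✓ (single-error assumption holds).
Step 4: error magnitude e = S_0/v_3 = S_0·∏_{j≠3}(α_3 − α_j) = 1·1 = 1 ≡ 1 (mod 11).
Step 5: correct position 3: c_3 = r_3 − e = 6 − 1 ≡ 5 (mod 11). Hence c = [2, 6, 5, 7, 10].
  Check: interpolating c through the α_i gives m(x) = 3 + 7·x (degree < 2) with m(α_i) = c_i for every i, so c is indeed a codeword.


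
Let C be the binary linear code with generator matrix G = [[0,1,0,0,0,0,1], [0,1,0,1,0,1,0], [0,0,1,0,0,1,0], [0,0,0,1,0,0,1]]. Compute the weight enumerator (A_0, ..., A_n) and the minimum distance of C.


Weight distribution: A_0 = 1, A_1 = 2, A_2 = 4, A_3 = 6, A_4 = 3. Minimum distance d = 1.

Enumerate all 2^4 = 16 messages m ∈ F_2^4.
For each, compute codeword c = mG in F_2^7, then tally its weight.
  m = 0000 → c = 0000000, weight = 0.
  m = 1000 → c = 0100001, weight = 2.
  m = 0100 → c = 0101010, weight = 3.
  m = 1100 → c = 0001011, weight = 3.
  m = 0010 → c = 0010010, weight = 2.
  m = 1010 → c = 0110011, weight = 4.
  m = 0110 → c = 0111000, weight = 3.
  m = 1110 → c = 0011001, weight = 3.
  m = 0001 → c = 0001001, weight = 2.
  m = 1001 → c = 0101000, weight = 2.
  m = 0101 → c = 0100011, weight = 3.
  m = 1101 → c = 0000010, weight = 1.
  m = 0011 → c = 0011011, weight = 4.
  m = 1011 → c = 0111010, weight = 4.
  m = 0111 → c = 0110001, weight = 3.
  m = 1111 → c = 0010000, weight = 1.
Tally weights:
  weight 0: 1 codewords.
  weight 1: 2 codewords.
  weight 2: 4 codewords.
  weight 3: 6 codewords.
  weight 4: 3 codewords.
Minimum distance d = smallest w > 0 with A_w > 0 = 1.
Sanity: Σ A_w = 16 = 2^4 = 16 ✓.


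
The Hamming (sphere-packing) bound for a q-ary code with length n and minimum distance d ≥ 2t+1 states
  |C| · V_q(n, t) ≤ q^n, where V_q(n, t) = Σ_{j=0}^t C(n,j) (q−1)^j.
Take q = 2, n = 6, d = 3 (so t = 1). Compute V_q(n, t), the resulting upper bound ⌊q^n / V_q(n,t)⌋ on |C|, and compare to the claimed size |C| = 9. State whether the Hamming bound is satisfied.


V_q(n, t) = 7, q^n = 64, Hamming bound = 9, |C| = 9 ≤ bound (satisfied).

Step 1: Compute V_q(n, t) = Σ_{j=0}^1 C(n, j) (q−1)^j.
  j = 0: C(6,0)·(1)^0 = 1·1 = 1.
  j = 1: C(6,1)·(1)^1 = 6·1 = 6.
  V_q(n, t) = 1 + 6 = 7.
Step 2: q^n = 2^6 = 64.
Step 3: Hamming bound ⌊q^n / V_q(n,t)⌋ = ⌊64/7⌋ = 9.
Step 4: Compare |C| = 9 to 9: satisfied.
The claimed |C| lies at the Hamming bound (tight).


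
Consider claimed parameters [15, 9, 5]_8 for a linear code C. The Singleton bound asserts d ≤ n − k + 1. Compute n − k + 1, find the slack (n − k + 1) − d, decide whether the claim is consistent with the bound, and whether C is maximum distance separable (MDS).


Singleton RHS = n − k + 1 = 7, slack = 2, bound satisfied, not MDS.

Singleton bound: d ≤ n − k + 1.
Here n = 15, k = 9, so n − k + 1 = 7.
Given d = 5, check d ≤ 7: YES.
Slack = (n − k + 1) − d = 2.
The code is NOT MDS (slack = 2 > 0).
Description: the claimed parameters are [15, 9, 5]_8; such a code would be non-MDS.


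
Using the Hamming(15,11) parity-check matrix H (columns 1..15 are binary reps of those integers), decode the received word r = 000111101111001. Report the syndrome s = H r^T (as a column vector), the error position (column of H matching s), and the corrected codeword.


s = (1, 0, 1, 1)^T, error position = 11, corrected codeword c = 000111101101001

Compute s = H r^T mod 2 one row at a time:
  s_1 = 0 + 1 + 1 + 1 + 1 + 0 + 0 + 1 = 5 ≡ 1 (mod 2).
  s_2 = 1 + 1 + 1 + 1 + 1 + 0 + 0 + 1 = 6 ≡ 0 (mod 2).
  s_3 = 0 + 0 + 1 + 1 + 1 + 1 + 0 + 1 = 5 ≡ 1 (mod 2).
  s_4 = 0 + 0 + 1 + 1 + 1 + 1 + 0 + 1 = 5 ≡ 1 (mod 2).
s = (1, 0, 1, 1)^T — this equals column 11 of H (binary 1011), so error is at position 11.
Correct: flip bit 11 of r = 000111101111001 to get c = 000111101101001.


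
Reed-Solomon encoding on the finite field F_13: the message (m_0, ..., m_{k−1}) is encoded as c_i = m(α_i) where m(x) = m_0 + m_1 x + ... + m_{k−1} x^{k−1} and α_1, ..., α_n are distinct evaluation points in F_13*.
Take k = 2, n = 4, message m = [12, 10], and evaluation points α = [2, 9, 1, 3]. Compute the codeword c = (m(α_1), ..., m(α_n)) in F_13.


c = [6, 11, 9, 3]

Message polynomial: m(x) = 12 + 10·x (mod 13).
For each evaluation point α_i, compute m(α_i) mod 13:
  α_1 = 2: Horner steps 10 → 6, so m(2) = 6.
  α_2 = 9: Horner steps 10 → 11, so m(9) = 11.
  α_3 = 1: Horner steps 10 → 9, so m(1) = 9.
  α_4 = 3: Horner steps 10 → 3, so m(3) = 3.
Codeword c = [6, 11, 9, 3] ∈ F_13^4.


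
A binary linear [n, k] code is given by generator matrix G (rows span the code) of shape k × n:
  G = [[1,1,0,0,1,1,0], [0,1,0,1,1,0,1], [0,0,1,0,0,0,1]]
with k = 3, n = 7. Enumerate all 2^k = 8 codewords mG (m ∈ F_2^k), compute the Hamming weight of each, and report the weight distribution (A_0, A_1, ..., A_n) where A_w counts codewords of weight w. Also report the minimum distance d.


Weight distribution: A_0 = 1, A_2 = 1, A_4 = 5, A_6 = 1. Minimum distance d = 2.

Enumerate all 2^3 = 8 messages m ∈ F_2^3.
For each, compute codeword c = mG in F_2^7, then tally its weight.
  m = 000 → c = 0000000, weight = 0.
  m = 100 → c = 1100110, weight = 4.
  m = 010 → c = 0101101, weight = 4.
  m = 110 → c = 1001011, weight = 4.
  m = 001 → c = 0010001, weight = 2.
  m = 101 → c = 1110111, weight = 6.
  m = 011 → c = 0111100, weight = 4.
  m = 111 → c = 1011010, weight = 4.
Tally weights:
  weight 0: 1 codewords.
  weight 2: 1 codewords.
  weight 4: 5 codewords.
  weight 6: 1 codewords.
Minimum distance d = smallest w > 0 with A_w > 0 = 2.
Sanity: Σ A_w = 8 = 2^3 = 8 ✓.


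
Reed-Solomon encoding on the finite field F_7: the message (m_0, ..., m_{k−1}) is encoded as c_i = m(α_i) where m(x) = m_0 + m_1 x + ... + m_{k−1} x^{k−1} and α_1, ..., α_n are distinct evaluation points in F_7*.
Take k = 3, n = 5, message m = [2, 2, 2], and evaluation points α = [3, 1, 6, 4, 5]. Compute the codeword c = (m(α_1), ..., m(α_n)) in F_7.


c = [5, 6, 2, 0, 6]

Message polynomial: m(x) = 2 + 2·x + 2·x^2 (mod 7).
For each evaluation point α_i, compute m(α_i) mod 7:
  α_1 = 3: Horner steps 2 → 1 → 5, so m(3) = 5.
  α_2 = 1: Horner steps 2 → 4 → 6, so m(1) = 6.
  α_3 = 6: Horner steps 2 → 0 → 2, so m(6) = 2.
  α_4 = 4: Horner steps 2 → 3 → 0, so m(4) = 0.
  α_5 = 5: Horner steps 2 → 5 → 6, so m(5) = 6.
Codeword c = [5, 6, 2, 0, 6] ∈ F_7^5.


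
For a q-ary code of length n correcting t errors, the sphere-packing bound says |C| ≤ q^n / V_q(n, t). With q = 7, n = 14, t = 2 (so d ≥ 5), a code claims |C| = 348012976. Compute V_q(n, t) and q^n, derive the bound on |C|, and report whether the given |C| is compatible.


V_q(n, t) = 3361, q^n = 678223072849, Hamming bound = 201792047, |C| = 348012976 > bound (violated).

Step 1: Compute V_q(n, t) = Σ_{j=0}^2 C(n, j) (q−1)^j.
  j = 0: C(14,0)·(6)^0 = 1·1 = 1.
  j = 1: C(14,1)·(6)^1 = 14·6 = 84.
  j = 2: C(14,2)·(6)^2 = 91·36 = 3276.
  V_q(n, t) = 1 + 84 + 3276 = 3361.
Step 2: q^n = 7^14 = 678223072849.
Step 3: Hamming bound ⌊q^n / V_q(n,t)⌋ = ⌊678223072849/3361⌋ = 201792047.
Step 4: Compare |C| = 348012976 to 201792047: violated.
The claimed |C| lies above the Hamming bound, so no 7-ary code of length 14 with d ≥ 5 can have 348012976 codewords.


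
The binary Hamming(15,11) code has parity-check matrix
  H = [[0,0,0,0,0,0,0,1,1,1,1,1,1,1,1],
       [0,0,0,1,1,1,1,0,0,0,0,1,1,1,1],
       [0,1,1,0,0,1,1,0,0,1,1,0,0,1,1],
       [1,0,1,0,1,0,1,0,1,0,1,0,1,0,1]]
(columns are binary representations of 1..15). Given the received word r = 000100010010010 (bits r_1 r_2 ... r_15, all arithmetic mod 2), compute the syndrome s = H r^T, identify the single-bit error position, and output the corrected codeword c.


s = (1, 0, 0, 1)^T, error position = 9, corrected codeword c = 000100011010010

Compute s = H r^T mod 2 one row at a time:
  s_1 = 1 + 0 + 0 + 1 + 0 + 0 + 1 + 0 = 3 ≡ 1 (mod 2).
  s_2 = 1 + 0 + 0 + 0 + 0 + 0 + 1 + 0 = 2 ≡ 0 (mod 2).
  s_3 = 0 + 0 + 0 + 0 + 0 + 1 + 1 + 0 = 2 ≡ 0 (mod 2).
  s_4 = 0 + 0 + 0 + 0 + 0 + 1 + 0 + 0 = 1 ≡ 1 (mod 2).
s = (1, 0, 0, 1)^T — this equals column 9 of H (binary 1001), so error is at position 9.
Correct: flip bit 9 of r = 000100010010010 to get c = 000100011010010.


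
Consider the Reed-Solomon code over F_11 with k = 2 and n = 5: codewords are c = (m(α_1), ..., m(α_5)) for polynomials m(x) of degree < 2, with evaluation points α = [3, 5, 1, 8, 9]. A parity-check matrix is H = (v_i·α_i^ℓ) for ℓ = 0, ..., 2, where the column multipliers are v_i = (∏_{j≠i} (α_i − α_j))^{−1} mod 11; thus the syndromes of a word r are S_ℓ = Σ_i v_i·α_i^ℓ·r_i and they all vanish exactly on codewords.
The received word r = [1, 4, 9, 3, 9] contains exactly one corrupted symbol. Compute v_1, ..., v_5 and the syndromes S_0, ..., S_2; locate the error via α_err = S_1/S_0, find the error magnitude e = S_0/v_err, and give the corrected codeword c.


S = (2, 7, 8), error at position 5, error magnitude e = 10, c = [1, 4, 9, 3, 10].

Step 1: column multipliers v_i = (∏_{j≠i}(α_i − α_j))^{−1} mod 11.
  i = 1 (α = 3): (3−5)(3−1)(3−8)(3−9) = (−2)·2·(−5)·(−6) = −120 ≡ 1, so v_1 = 1^{−1} = 1 (mod 11).
  i = 2 (α = 5): (5−3)(5−1)(5−8)(5−9) = 2·4·(−3)·(−4) = 96 ≡ 8, so v_2 = 8^{−1} = 7 (mod 11).
  i = 3 (α = 1): (1−3)(1−5)(1−8)(1−9) = (−2)·(−4)·(−7)·(−8) = 448 ≡ 8, so v_3 = 8^{−1} = 7 (mod 11).
  i = 4 (α = 8): (8−3)(8−5)(8−1)(8−9) = 5·3·7·(−1) = −105 ≡ 5, so v_4 = 5^{−1} = 9 (mod 11).
  i = 5 (α = 9): (9−3)(9−5)(9−1)(9−8) = 6·4·8·1 = 192 ≡ 5, so v_5 = 5^{−1} = 9 (mod 11).
  v = [1, 7, 7, 9, 9].
Step 2: syndromes of r = [1, 4, 9, 3, 9] (all sums mod 11).
  S_0 = Σ v_i r_i = 1·1 + 7·4 + 7·9 + 9·3 + 9·9 = 200 ≡ 2.
  S_1 = Σ v_i α_i r_i = 1·3·1 + 7·5·4 + 7·1·9 + 9·8·3 + 9·9·9 = 1151 ≡ 7.
  α_i^2 mod 11 = [9, 3, 1, 9, 4].
  S_2 = Σ v_i α_i^2 r_i = 1·9·1 + 7·3·4 + 7·1·9 + 9·9·3 + 9·4·9 = 723 ≡ 8.
  S = (2, 7, 8) ≠ 0, so r is not a codeword (an error is present).
Step 3: locate the error. For a single error e at position i, S_ℓ = v_i·e·α_i^ℓ, so α_err = S_1/S_0.
  S_0^{−1} = 2^{−1} = 6 (mod 11), so α_err = 7·6 = 42 ≡ 9 = α_5. Error position i = 5.
  Consistency check: S_2/S_1 = 8·8 = 64 ≡ 9 = α_err ✓ (single-error assumption holds).
Step 4: error magnitude e = S_0/v_5 = S_0·∏_{j≠5}(α_5 − α_j) = 2·5 = 10 ≡ 10 (mod 11).
Step 5: correct position 5: c_5 = r_5 − e = 9 − 10 ≡ 10 (mod 11). Hence c = [1, 4, 9, 3, 10].
  Check: interpolating c through the α_i gives m(x) = 2 + 7·x (degree < 2) with m(α_i) = c_i for every i, so c is indeed a codeword.


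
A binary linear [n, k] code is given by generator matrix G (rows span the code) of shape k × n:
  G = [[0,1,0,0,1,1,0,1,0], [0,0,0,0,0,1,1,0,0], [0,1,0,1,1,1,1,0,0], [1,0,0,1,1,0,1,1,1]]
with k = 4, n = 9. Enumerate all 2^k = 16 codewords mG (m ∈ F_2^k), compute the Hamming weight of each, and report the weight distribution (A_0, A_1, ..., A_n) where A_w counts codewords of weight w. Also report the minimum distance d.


Weight distribution: A_0 = 1, A_2 = 1, A_3 = 4, A_4 = 3, A_5 = 4, A_6 = 3. Minimum distance d = 2.

Enumerate all 2^4 = 16 messages m ∈ F_2^4.
For each, compute codeword c = mG in F_2^9, then tally its weight.
  m = 0000 → c = 000000000, weight = 0.
  m = 1000 → c = 010011010, weight = 4.
  m = 0100 → c = 000001100, weight = 2.
  m = 1100 → c = 010010110, weight = 4.
  m = 0010 → c = 010111100, weight = 5.
  m = 1010 → c = 000100110, weight = 3.
  m = 0110 → c = 010110000, weight = 3.
  m = 1110 → c = 000101010, weight = 3.
  m = 0001 → c = 100110111, weight = 6.
  m = 1001 → c = 110101101, weight = 6.
  m = 0101 → c = 100111011, weight = 6.
  m = 1101 → c = 110100001, weight = 4.
  m = 0011 → c = 110001011, weight = 5.
  m = 1011 → c = 100010001, weight = 3.
  m = 0111 → c = 110000111, weight = 5.
  m = 1111 → c = 100011101, weight = 5.
Tally weights:
  weight 0: 1 codewords.
  weight 2: 1 codewords.
  weight 3: 4 codewords.
  weight 4: 3 codewords.
  weight 5: 4 codewords.
  weight 6: 3 codewords.
Minimum distance d = smallest w > 0 with A_w > 0 = 2.
Sanity: Σ A_w = 16 = 2^4 = 16 ✓.


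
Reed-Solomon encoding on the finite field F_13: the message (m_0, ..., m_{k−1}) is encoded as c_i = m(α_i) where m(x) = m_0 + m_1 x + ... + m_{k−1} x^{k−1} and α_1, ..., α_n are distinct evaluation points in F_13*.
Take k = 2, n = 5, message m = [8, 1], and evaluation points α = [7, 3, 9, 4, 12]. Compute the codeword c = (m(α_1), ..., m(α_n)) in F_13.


c = [2, 11, 4, 12, 7]

Message polynomial: m(x) = 8 + 1·x (mod 13).
For each evaluation point α_i, compute m(α_i) mod 13:
  α_1 = 7: Horner steps 1 → 2, so m(7) = 2.
  α_2 = 3: Horner steps 1 → 11, so m(3) = 11.
  α_3 = 9: Horner steps 1 → 4, so m(9) = 4.
  α_4 = 4: Horner steps 1 → 12, so m(4) = 12.
  α_5 = 12: Horner steps 1 → 7, so m(12) = 7.
Codeword c = [2, 11, 4, 12, 7] ∈ F_13^5.


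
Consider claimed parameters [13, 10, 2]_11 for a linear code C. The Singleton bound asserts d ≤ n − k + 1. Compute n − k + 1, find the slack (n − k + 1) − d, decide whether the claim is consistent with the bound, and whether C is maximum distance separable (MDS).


Singleton RHS = n − k + 1 = 4, slack = 2, bound satisfied, not MDS.

Singleton bound: d ≤ n − k + 1.
Here n = 13, k = 10, so n − k + 1 = 4.
Given d = 2, check d ≤ 4: YES.
Slack = (n − k + 1) − d = 2.
The code is NOT MDS (slack = 2 > 0).
Description: the claimed parameters are [13, 10, 2]_11; such a code would be non-MDS.


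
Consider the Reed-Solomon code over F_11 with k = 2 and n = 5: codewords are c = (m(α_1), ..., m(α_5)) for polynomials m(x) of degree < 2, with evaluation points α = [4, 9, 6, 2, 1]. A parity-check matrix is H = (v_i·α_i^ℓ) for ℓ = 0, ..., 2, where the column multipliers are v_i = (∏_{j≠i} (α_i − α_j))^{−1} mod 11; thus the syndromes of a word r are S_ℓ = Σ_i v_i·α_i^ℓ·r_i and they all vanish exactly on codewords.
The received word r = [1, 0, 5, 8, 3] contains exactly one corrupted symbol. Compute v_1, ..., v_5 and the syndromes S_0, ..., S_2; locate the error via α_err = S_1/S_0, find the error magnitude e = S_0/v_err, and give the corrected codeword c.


S = (3, 3, 3), error at position 5, error magnitude e = 8, c = [1, 0, 5, 8, 6].

Step 1: column multipliers v_i = (∏_{j≠i}(α_i − α_j))^{−1} mod 11.
  i = 1 (α = 4): (4−9)(4−6)(4−2)(4−1) = (−5)·(−2)·2·3 = 60 ≡ 5, so v_1 = 5^{−1} = 9 (mod 11).
  i = 2 (α = 9): (9−4)(9−6)(9−2)(9−1) = 5·3·7·8 = 840 ≡ 4, so v_2 = 4^{−1} = 3 (mod 11).
  i = 3 (α = 6): (6−4)(6−9)(6−2)(6−1) = 2·(−3)·4·5 = −120 ≡ 1, so v_3 = 1^{−1} = 1 (mod 11).
  i = 4 (α = 2): (2−4)(2−9)(2−6)(2−1) = (−2)·(−7)·(−4)·1 = −56 ≡ 10, so v_4 = 10^{−1} = 10 (mod 11).
  i = 5 (α = 1): (1−4)(1−9)(1−6)(1−2) = (−3)·(−8)·(−5)·(−1) = 120 ≡ 10, so v_5 = 10^{−1} = 10 (mod 11).
  v = [9, 3, 1, 10, 10].
Step 2: syndromes of r = [1, 0, 5, 8, 3] (all sums mod 11).
  S_0 = Σ v_i r_i = 9·1 + 3·0 + 1·5 + 10·8 + 10·3 = 124 ≡ 3.
  S_1 = Σ v_i α_i r_i = 9·4·1 + 3·9·0 + 1·6·5 + 10·2·8 + 10·1·3 = 256 ≡ 3.
  α_i^2 mod 11 = [5, 4, 3, 4, 1].
  S_2 = Σ v_i α_i^2 r_i = 9·5·1 + 3·4·0 + 1·3·5 + 10·4·8 + 10·1·3 = 410 ≡ 3.
  S = (3, 3, 3) ≠ 0, so r is not a codeword (an error is present).
Step 3: locate the error. For a single error e at position i, S_ℓ = v_i·e·α_i^ℓ, so α_err = S_1/S_0.
  S_0^{−1} = 3^{−1} = 4 (mod 11), so α_err = 3·4 = 12 ≡ 1 = α_5. Error position i = 5.
  Consistency check: S_2/S_1 = 3·4 = 12 ≡ 1 = α_err ✓ (single-error assumption holds).
Step 4: error magnitude e = S_0/v_5 = S_0·∏_{j≠5}(α_5 − α_j) = 3·10 = 30 ≡ 8 (mod 11).
Step 5: correct position 5: c_5 = r_5 − e = 3 − 8 ≡ 6 (mod 11). Hence c = [1, 0, 5, 8, 6].
  Check: interpolating c through the α_i gives m(x) = 4 + 2·x (degree < 2) with m(α_i) = c_i for every i, so c is indeed a codeword.


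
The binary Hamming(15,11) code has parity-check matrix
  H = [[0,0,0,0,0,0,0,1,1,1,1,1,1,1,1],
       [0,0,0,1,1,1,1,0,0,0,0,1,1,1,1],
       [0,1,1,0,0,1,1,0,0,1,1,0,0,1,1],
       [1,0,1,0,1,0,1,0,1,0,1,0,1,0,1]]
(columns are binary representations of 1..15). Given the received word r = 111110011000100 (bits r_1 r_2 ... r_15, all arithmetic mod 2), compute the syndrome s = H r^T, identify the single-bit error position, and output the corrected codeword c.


s = (1, 1, 0, 1)^T, error position = 13, corrected codeword c = 111110011000000

Compute s = H r^T mod 2 one row at a time:
  s_1 = 1 + 1 + 0 + 0 + 0 + 1 + 0 + 0 = 3 ≡ 1 (mod 2).
  s_2 = 1 + 1 + 0 + 0 + 0 + 1 + 0 + 0 = 3 ≡ 1 (mod 2).
  s_3 = 1 + 1 + 0 + 0 + 0 + 0 + 0 + 0 = 2 ≡ 0 (mod 2).
  s_4 = 1 + 1 + 1 + 0 + 1 + 0 + 1 + 0 = 5 ≡ 1 (mod 2).
s = (1, 1, 0, 1)^T — this equals column 13 of H (binary 1101), so error is at position 13.
Correct: flip bit 13 of r = 111110011000100 to get c = 111110011000000.


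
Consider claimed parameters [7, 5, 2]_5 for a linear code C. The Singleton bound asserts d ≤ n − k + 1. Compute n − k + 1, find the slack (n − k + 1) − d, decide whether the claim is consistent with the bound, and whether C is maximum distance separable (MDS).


Singleton RHS = n − k + 1 = 3, slack = 1, bound satisfied, not MDS.

Singleton bound: d ≤ n − k + 1.
Here n = 7, k = 5, so n − k + 1 = 3.
Given d = 2, check d ≤ 3: YES.
Slack = (n − k + 1) − d = 1.
The code is NOT MDS (slack = 1 > 0).
Description: the claimed parameters are [7, 5, 2]_5; such a code would be non-MDS.
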